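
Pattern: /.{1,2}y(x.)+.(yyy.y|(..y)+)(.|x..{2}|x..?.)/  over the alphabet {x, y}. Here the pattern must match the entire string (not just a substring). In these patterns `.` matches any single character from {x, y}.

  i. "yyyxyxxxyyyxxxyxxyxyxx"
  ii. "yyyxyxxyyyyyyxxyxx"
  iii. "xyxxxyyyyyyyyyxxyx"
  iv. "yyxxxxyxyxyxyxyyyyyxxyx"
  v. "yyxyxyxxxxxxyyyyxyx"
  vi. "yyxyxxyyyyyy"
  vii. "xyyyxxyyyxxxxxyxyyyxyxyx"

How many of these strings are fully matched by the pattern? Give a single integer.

i → no match
ii → no match
iii → match
iv → no match
v → match
vi. "yyxyxxyyyyyy" → match
vii → no match
Total matched: 3

3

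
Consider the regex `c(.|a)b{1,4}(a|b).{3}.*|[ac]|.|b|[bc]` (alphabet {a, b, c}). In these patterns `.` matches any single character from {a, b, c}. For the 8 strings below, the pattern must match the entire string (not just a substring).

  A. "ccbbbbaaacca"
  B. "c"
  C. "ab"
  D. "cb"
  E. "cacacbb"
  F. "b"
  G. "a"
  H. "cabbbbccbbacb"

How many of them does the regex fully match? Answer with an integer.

A → match
B → match
C → no match
D → no match
E → no match
F → match
G → match
H → match
Total matched: 5

5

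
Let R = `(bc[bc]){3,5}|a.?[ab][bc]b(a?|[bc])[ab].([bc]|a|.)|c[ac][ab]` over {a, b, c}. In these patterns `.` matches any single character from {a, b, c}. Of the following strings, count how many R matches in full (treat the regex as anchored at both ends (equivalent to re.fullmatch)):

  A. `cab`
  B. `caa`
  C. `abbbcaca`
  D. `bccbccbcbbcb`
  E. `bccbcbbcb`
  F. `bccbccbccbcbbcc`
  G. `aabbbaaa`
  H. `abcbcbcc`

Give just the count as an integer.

A → match
B → match
C → match
D → match
E → match
F → match
G → match
H → match
Total matched: 8

8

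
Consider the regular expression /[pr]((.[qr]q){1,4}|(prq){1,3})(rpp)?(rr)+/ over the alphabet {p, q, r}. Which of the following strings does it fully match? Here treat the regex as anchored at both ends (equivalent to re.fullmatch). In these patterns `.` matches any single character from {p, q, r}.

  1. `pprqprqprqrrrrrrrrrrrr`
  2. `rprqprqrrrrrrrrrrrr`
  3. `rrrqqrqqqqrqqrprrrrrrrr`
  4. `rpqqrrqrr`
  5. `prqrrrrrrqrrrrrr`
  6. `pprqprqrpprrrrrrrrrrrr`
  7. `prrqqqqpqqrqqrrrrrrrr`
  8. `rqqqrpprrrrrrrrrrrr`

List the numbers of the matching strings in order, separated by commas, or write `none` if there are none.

1 → match
2 → match
3 → no match
4 → match
5 → no match
6 → match
7 → match
8 → match

1, 2, 4, 6, 7, 8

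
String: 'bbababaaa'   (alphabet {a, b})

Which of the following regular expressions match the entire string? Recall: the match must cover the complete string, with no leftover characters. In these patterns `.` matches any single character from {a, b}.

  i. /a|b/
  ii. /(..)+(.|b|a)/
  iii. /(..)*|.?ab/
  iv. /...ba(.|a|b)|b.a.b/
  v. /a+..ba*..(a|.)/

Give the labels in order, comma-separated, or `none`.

i → no match
ii → match
iii → no match
iv → no match
v → no match — must start with 'a'

ii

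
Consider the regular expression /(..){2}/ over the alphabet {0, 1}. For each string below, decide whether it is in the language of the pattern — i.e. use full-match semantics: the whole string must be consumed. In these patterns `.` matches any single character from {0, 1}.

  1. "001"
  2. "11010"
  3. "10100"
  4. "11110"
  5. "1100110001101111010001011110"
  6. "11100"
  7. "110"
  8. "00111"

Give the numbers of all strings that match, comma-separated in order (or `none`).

none

1 → no match
2 → no match
3 → no match
4 → no match
5 → no match
6 → no match
7 → no match
8 → no match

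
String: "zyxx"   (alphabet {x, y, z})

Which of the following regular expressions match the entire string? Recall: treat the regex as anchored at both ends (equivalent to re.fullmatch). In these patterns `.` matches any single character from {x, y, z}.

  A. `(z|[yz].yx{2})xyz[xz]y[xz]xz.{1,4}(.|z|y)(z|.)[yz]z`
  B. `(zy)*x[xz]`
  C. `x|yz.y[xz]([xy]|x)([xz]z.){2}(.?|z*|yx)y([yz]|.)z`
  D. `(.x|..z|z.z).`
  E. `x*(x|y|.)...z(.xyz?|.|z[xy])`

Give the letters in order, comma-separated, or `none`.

A → no match — must end with "z"
B → match
C → no match
D → no match
E → no match

B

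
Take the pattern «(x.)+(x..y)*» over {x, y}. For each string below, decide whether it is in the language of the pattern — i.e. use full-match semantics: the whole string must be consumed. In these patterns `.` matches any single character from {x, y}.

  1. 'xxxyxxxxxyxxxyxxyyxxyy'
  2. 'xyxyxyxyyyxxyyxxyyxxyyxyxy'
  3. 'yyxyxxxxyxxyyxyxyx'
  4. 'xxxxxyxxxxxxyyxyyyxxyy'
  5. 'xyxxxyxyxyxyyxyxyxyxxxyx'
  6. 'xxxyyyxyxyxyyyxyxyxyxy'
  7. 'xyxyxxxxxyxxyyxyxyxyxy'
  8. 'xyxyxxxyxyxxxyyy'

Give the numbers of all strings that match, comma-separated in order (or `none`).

1 → match
2 → match
3 → no match — must start with 'x'
4 → match
5 → no match
6 → match
7 → match
8 → match

1, 2, 4, 6, 7, 8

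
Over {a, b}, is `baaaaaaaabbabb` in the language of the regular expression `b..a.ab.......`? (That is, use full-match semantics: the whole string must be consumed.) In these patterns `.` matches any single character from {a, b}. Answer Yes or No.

No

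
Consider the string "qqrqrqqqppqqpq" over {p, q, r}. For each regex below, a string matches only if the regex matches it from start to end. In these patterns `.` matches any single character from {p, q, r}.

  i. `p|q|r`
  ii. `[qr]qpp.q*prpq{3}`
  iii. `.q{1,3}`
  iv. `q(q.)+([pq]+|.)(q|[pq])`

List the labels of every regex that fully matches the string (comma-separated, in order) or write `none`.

iv

i → no match
ii → no match
iii → no match
iv → match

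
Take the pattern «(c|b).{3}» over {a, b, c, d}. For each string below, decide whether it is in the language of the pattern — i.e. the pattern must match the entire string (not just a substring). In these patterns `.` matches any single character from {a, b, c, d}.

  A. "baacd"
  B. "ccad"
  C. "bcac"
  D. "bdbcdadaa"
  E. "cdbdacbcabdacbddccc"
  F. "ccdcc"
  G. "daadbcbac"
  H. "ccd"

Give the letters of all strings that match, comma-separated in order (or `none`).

B, C

A → no match
B → match
C → match
D → no match
E → no match
F → no match
G → no match
H → no match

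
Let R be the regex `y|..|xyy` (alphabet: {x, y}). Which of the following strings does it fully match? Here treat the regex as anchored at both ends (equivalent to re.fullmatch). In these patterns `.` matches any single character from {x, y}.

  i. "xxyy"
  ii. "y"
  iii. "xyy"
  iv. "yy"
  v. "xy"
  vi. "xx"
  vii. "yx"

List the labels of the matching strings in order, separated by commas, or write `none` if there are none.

ii, iii, iv, v, vi, vii

i → no match
ii → match
iii → match
iv → match
v → match
vi → match
vii → match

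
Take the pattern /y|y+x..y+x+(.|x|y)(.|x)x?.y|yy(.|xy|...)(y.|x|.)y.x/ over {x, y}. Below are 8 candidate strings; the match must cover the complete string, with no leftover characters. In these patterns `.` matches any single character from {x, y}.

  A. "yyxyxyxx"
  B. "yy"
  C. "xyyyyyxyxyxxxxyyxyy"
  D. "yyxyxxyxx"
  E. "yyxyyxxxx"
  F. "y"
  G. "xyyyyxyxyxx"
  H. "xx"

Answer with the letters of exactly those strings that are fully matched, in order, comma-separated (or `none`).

A, D, F

A. "yyxyxyxx" → match
B. "yy" → no match
C → no match
D. "yyxyxxyxx" → match
E. "yyxyyxxxx" → no match
F. "y" → match
G. "xyyyyxyxyxx" → no match
H. "xx" → no match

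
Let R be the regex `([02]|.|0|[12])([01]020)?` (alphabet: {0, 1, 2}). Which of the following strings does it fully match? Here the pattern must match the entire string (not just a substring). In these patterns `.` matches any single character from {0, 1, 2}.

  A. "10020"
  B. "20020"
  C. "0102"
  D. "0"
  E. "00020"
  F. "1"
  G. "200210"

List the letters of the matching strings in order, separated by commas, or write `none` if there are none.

A, B, D, E, F

A → match
B → match
C → no match
D → match
E → match
F → match
G → no match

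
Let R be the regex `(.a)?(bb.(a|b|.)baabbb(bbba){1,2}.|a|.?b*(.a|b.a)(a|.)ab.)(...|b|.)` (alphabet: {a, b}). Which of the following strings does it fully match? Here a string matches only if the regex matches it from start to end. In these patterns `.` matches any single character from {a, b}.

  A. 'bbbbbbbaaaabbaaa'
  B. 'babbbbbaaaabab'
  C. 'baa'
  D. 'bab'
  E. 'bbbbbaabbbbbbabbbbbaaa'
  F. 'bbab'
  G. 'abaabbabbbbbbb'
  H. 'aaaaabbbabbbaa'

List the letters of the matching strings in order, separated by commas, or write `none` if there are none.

A → match
B → match
C → no match
D → no match
E → no match
F → no match
G → no match
H → no match

A, B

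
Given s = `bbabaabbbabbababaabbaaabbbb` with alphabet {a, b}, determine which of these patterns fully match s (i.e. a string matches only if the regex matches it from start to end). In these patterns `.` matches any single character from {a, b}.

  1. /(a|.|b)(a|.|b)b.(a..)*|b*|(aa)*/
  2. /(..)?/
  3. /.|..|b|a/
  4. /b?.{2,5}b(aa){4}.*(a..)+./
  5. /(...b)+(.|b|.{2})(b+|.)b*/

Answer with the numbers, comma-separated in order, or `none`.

1 → no match
2 → no match
3 → no match
4 → no match
5 → match

5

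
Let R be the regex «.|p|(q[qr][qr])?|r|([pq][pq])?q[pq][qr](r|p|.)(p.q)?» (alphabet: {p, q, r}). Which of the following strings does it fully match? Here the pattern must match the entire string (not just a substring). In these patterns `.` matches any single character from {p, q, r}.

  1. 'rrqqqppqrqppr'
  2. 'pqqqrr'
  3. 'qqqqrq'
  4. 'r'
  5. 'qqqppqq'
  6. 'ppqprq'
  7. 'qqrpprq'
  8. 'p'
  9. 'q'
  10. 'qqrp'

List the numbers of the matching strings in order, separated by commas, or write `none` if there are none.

1 → no match
2. 'pqqqrr' → match
3. 'qqqqrq' → match
4. 'r' → match
5. 'qqqppqq' → match
6. 'ppqprq' → match
7. 'qqrpprq' → match
8. 'p' → match
9. 'q' → match
10. 'qqrp' → match

2, 3, 4, 5, 6, 7, 8, 9, 10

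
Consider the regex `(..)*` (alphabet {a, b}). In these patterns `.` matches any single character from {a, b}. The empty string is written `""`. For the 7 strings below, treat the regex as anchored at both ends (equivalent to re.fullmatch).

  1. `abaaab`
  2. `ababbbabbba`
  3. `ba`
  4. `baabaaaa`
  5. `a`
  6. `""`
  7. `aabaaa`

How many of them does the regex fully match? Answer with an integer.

1 → match
2 → no match
3 → match
4 → match
5 → no match
6 → match
7 → match
Total matched: 5

5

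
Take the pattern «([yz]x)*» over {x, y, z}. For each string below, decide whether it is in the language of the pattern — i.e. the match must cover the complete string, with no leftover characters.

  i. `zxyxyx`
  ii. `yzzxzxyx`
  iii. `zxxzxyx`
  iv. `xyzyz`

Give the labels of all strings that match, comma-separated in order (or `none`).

i

i → match
ii → no match
iii → no match
iv → no match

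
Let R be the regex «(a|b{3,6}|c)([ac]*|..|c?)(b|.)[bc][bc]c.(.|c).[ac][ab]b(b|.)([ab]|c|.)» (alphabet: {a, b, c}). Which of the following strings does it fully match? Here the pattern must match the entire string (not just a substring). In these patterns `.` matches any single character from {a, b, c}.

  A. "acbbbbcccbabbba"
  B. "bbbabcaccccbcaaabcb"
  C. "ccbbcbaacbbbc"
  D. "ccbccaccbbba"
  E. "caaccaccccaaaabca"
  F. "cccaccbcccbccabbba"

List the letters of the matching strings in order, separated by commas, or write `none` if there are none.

A, C, E, F

A → match
B → no match
C → match
D → no match
E → match
F → match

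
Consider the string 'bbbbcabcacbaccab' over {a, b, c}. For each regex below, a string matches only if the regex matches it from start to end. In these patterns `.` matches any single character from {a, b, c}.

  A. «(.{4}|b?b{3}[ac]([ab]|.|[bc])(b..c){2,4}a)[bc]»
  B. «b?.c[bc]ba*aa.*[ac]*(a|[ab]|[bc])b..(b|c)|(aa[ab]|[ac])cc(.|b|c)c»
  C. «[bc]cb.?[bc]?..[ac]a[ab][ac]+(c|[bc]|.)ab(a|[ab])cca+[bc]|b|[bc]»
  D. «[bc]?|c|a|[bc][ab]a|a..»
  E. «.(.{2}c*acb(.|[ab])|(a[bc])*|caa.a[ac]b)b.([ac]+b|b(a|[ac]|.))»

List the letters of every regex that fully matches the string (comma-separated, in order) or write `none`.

A

A → match
B → no match
C → no match
D → no match
E → no match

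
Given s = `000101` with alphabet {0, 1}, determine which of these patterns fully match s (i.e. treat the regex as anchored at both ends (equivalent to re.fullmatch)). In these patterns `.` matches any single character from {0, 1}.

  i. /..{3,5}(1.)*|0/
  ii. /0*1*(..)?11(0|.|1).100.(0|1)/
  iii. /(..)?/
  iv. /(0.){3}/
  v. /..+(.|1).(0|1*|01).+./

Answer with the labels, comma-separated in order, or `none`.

i → match
ii → no match
iii → no match
iv → match
v → match

i, iv, v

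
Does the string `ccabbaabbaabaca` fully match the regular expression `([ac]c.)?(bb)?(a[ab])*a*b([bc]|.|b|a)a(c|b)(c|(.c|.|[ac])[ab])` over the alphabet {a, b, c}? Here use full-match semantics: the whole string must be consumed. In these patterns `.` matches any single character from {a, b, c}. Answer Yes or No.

No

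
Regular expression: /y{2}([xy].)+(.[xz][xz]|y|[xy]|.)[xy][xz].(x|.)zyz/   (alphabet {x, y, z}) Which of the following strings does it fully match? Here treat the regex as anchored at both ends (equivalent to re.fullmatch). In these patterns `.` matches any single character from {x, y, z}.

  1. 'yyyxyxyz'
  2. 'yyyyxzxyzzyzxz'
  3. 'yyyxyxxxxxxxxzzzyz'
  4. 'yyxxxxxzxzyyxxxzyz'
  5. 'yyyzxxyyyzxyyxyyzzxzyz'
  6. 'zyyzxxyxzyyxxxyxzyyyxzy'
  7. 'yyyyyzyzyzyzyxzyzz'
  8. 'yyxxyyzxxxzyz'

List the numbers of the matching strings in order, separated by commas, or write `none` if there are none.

1 → no match — must end with 'zyz'
2 → no match — must end with 'zyz'
3 → match
4 → match
5 → match
6 → no match — must start with 'y'
7 → no match — must end with 'zyz'
8 → no match

3, 4, 5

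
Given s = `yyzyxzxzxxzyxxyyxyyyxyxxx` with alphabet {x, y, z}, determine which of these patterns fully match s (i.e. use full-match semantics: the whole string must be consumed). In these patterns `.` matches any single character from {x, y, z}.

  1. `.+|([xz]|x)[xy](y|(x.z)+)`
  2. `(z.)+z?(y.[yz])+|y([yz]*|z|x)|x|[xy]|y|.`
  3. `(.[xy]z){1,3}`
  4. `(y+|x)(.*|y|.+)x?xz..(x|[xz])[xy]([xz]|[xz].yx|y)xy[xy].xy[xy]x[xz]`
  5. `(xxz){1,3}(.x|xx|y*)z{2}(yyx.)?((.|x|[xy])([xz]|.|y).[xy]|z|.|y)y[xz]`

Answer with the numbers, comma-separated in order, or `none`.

1, 4

1 → match
2 → no match
3 → no match — must end with `z`
4 → match
5 → no match — must start with `xxz`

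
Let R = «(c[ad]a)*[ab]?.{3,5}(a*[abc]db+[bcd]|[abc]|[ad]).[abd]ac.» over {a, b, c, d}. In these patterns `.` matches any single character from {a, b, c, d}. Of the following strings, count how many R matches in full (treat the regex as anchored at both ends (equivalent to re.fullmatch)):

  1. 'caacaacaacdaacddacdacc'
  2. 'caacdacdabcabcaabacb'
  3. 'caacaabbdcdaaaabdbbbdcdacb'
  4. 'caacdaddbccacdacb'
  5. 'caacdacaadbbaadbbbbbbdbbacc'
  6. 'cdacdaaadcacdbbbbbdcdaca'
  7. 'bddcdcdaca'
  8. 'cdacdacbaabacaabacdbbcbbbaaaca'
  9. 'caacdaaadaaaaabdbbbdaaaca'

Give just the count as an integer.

8

1 → match
2 → match
3 → match
4 → match
5 → match
6 → match
7 → match
8 → no match
9 → match
Total matched: 8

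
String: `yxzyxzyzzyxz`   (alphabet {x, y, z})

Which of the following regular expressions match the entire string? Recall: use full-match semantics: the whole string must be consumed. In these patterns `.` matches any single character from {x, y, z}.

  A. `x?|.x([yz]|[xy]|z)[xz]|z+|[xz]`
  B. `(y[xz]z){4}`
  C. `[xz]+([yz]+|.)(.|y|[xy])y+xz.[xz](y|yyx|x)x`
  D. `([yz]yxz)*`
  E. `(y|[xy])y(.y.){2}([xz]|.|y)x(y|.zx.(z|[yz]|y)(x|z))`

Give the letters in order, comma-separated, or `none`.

B

A → no match
B → match
C → no match — must end with `x`
D → no match
E → no match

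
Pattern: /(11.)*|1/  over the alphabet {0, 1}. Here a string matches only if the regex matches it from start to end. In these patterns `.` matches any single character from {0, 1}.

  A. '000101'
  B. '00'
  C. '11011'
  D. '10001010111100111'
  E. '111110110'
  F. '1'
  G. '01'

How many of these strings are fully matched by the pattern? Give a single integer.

2

A. '000101' → no match
B. '00' → no match
C. '11011' → no match
D → no match
E. '111110110' → match
F. '1' → match
G. '01' → no match
Total matched: 2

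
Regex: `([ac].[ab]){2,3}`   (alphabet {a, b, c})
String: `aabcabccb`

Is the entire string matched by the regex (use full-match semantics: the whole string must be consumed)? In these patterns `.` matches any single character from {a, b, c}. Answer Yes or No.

Yes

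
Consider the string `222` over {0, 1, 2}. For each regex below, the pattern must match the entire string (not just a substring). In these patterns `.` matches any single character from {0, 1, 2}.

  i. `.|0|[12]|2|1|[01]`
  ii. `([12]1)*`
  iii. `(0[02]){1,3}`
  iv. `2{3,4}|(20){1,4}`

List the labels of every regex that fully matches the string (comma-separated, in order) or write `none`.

i → no match
ii → no match
iii → no match — must start with `0`
iv → match

iv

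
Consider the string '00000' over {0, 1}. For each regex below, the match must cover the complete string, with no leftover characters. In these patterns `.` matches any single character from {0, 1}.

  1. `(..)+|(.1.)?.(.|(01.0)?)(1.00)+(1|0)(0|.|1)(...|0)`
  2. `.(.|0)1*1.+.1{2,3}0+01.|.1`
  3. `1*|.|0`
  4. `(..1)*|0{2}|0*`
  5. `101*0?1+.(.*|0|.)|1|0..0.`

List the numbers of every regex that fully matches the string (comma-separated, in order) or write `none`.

4, 5

1 → no match
2 → no match
3 → no match
4 → match
5 → match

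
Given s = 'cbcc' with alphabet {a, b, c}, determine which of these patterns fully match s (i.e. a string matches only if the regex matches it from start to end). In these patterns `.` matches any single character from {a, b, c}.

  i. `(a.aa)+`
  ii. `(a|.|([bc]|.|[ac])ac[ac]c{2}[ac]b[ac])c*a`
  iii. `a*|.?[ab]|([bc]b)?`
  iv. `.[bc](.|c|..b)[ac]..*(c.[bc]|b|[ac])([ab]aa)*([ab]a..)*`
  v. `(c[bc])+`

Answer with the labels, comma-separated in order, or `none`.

i → no match — must start with 'a'
ii → no match — must end with 'a'
iii → no match
iv → no match
v → match

v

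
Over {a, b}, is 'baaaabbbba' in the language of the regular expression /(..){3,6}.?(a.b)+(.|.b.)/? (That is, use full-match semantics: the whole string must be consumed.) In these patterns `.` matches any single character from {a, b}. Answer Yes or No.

No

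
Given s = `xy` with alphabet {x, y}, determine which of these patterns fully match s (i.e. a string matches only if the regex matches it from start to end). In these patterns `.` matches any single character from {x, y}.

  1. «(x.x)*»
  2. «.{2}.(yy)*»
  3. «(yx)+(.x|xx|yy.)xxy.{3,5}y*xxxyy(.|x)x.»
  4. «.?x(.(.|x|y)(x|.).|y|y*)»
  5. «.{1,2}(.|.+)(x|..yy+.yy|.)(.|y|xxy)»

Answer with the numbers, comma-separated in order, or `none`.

4

1 → no match
2 → no match
3 → no match — must start with `yx`
4 → match
5 → no match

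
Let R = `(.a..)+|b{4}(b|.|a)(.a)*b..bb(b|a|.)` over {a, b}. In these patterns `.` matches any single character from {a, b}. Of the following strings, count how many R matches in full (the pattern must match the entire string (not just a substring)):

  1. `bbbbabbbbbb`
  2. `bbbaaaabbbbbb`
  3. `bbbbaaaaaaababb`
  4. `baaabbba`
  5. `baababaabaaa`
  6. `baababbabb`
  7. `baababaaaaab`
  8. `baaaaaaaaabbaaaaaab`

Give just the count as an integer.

1 → match
2 → no match
3 → no match
4 → no match
5 → no match
6 → no match
7 → no match
8 → no match
Total matched: 1

1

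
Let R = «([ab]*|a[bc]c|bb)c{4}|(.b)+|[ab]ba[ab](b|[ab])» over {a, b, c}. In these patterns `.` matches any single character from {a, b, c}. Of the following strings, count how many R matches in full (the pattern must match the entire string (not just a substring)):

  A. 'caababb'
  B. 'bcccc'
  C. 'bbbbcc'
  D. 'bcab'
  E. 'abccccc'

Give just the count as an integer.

A → no match
B → match
C → no match
D → no match
E → match
Total matched: 2

2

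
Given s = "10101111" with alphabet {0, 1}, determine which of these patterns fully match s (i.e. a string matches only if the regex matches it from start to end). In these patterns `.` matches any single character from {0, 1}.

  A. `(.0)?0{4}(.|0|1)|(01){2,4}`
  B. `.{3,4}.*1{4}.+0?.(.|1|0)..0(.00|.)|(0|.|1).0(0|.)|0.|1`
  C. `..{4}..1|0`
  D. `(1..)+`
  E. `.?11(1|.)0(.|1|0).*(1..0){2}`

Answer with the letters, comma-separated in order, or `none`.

A → no match
B → no match
C → match
D → no match
E → no match — must end with "0"

C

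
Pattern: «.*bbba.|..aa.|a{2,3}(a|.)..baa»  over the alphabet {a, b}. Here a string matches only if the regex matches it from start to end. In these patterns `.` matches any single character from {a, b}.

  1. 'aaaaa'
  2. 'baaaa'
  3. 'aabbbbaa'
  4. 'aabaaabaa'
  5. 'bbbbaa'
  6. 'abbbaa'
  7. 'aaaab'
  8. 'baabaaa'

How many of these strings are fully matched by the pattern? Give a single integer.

1. 'aaaaa' → match
2. 'baaaa' → match
3. 'aabbbbaa' → match
4. 'aabaaabaa' → no match
5. 'bbbbaa' → match
6. 'abbbaa' → match
7. 'aaaab' → match
8. 'baabaaa' → no match
Total matched: 6

6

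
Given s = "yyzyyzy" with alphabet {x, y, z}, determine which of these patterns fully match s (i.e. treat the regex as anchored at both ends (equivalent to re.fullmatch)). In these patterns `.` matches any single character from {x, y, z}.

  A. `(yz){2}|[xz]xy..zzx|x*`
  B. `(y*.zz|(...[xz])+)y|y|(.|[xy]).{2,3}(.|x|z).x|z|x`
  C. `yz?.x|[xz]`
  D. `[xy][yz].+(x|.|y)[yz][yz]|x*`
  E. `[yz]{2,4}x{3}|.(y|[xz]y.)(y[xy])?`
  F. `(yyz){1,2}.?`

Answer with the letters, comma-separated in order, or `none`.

A → no match
B → no match
C → no match
D → match
E → no match
F → match

D, F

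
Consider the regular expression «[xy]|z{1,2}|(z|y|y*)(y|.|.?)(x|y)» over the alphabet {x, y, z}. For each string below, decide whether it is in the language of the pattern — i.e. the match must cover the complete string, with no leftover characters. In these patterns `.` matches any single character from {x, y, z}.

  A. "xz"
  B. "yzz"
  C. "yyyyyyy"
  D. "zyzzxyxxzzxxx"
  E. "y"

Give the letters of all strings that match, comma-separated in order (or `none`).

A → no match
B → no match
C → match
D → no match
E → match

C, E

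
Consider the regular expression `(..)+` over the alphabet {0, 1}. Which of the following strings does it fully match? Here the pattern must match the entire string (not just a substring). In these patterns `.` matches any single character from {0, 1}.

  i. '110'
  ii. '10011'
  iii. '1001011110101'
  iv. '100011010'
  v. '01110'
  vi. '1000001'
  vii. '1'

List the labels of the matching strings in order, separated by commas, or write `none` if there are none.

i → no match
ii → no match
iii → no match
iv → no match
v → no match
vi → no match
vii → no match

none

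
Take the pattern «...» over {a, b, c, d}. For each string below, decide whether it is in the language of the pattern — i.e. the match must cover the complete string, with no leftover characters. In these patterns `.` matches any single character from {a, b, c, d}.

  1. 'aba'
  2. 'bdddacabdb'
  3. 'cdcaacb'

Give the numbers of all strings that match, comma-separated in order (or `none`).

1

1. 'aba' → match
2. 'bdddacabdb' → no match
3. 'cdcaacb' → no match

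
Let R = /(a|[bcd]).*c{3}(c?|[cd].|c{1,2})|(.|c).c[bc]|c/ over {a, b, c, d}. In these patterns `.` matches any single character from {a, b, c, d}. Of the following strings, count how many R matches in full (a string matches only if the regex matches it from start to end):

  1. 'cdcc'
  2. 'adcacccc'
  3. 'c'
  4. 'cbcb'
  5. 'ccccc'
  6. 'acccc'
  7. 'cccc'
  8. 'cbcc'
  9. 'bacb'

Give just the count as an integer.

1 → match
2 → match
3 → match
4 → match
5 → match
6 → match
7 → match
8 → match
9 → match
Total matched: 9

9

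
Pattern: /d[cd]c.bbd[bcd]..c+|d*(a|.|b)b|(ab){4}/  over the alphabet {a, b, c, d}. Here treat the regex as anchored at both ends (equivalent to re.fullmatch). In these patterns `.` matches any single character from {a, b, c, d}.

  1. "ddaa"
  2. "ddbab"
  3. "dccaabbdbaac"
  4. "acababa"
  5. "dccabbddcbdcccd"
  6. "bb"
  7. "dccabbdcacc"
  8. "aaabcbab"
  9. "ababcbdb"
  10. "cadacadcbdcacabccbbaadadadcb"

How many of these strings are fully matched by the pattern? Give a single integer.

1 → no match
2 → no match
3 → no match
4 → no match
5 → no match
6 → match
7 → match
8 → no match
9 → no match
10 → no match
Total matched: 2

2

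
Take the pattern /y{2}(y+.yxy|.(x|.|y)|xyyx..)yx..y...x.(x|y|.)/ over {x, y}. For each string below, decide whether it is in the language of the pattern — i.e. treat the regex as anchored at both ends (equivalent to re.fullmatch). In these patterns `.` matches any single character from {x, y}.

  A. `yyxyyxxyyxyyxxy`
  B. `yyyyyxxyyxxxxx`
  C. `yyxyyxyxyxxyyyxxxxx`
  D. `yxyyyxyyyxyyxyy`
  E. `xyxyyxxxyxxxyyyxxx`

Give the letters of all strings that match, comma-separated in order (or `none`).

A, C

A → match
B → no match
C → match
D → no match
E → no match — must start with `y`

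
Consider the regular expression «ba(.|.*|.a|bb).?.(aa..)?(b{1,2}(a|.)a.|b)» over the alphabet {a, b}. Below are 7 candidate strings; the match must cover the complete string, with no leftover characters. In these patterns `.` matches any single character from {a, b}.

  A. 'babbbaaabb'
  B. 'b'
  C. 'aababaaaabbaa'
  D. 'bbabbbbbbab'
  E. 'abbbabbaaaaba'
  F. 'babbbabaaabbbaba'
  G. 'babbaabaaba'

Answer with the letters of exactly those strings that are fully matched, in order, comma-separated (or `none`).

A

A → match
B → no match — must start with 'ba'
C → no match — must start with 'ba'
D → no match — must start with 'ba'
E → no match — must start with 'ba'
F → no match
G → no match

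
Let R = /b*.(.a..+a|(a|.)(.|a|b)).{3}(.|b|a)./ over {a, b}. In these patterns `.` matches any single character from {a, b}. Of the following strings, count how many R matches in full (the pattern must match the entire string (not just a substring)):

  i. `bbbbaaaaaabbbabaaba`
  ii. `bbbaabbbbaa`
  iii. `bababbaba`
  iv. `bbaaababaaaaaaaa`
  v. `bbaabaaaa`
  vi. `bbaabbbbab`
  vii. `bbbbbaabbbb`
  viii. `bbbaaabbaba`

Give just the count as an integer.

8

i → match
ii → match
iii → match
iv → match
v → match
vi → match
vii → match
viii → match
Total matched: 8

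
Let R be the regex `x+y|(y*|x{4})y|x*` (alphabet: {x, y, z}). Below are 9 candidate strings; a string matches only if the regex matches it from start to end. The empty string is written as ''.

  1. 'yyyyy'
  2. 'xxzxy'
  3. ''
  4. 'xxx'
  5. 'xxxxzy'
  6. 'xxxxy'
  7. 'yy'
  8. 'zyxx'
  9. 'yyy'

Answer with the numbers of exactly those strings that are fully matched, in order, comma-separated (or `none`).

1, 3, 4, 6, 7, 9

1. 'yyyyy' → match
2. 'xxzxy' → no match
3. '' → match
4. 'xxx' → match
5. 'xxxxzy' → no match
6. 'xxxxy' → match
7. 'yy' → match
8. 'zyxx' → no match
9. 'yyy' → match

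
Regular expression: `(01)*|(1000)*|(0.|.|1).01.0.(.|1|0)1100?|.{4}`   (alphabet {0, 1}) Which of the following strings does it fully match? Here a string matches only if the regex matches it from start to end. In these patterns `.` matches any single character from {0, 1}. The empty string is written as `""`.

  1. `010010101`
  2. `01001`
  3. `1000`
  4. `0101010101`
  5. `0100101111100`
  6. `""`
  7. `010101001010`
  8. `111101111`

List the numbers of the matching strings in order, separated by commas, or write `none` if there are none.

3, 4, 6

1. `010010101` → no match
2. `01001` → no match
3. `1000` → match
4. `0101010101` → match
5 → no match
6. `""` → match
7. `010101001010` → no match
8. `111101111` → no match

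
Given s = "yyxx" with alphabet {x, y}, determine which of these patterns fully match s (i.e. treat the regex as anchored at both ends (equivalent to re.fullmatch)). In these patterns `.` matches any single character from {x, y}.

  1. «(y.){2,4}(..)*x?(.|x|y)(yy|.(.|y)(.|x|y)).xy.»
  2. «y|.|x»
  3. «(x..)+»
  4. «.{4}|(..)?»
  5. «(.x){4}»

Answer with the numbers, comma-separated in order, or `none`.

4

1 → no match
2 → no match
3 → no match — must start with "x"
4 → match
5 → no match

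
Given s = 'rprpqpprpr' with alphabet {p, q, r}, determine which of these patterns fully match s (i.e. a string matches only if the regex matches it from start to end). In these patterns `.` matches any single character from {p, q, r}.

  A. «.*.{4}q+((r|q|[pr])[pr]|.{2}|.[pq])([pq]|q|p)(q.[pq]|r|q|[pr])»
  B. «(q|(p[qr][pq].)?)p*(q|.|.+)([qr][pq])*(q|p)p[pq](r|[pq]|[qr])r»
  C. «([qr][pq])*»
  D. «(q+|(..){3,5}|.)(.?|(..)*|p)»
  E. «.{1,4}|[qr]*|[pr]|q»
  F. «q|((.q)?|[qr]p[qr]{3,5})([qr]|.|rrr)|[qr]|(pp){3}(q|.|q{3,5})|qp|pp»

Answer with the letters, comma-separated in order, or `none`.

A → no match
B → no match
C → no match
D → match
E → no match
F → no match

D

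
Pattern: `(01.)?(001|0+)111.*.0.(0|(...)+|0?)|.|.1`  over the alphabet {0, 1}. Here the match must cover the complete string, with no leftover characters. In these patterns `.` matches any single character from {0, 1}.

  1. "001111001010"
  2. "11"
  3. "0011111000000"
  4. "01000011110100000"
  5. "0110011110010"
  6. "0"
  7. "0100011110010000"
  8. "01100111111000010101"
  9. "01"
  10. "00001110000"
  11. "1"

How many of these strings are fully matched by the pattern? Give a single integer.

11

1 → match
2 → match
3 → match
4 → match
5 → match
6 → match
7 → match
8 → match
9 → match
10 → match
11 → match
Total matched: 11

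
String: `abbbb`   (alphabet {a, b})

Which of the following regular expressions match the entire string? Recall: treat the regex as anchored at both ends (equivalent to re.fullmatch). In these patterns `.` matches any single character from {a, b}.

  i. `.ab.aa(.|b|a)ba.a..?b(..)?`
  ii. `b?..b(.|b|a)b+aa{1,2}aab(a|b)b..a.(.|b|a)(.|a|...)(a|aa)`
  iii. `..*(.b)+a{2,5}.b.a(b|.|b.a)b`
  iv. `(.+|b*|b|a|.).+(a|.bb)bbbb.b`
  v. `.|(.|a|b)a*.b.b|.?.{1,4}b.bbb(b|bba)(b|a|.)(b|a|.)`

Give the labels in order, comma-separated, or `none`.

i → no match
ii → no match
iii → no match
iv → no match
v → match

v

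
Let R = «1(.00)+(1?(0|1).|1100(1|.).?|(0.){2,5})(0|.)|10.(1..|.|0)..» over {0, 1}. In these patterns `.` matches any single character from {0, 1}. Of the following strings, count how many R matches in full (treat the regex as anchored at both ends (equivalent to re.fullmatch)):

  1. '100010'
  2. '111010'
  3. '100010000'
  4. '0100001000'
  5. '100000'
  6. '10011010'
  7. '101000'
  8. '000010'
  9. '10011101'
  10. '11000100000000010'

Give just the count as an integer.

1 → match
2 → no match
3 → no match
4 → no match
5 → match
6 → match
7 → match
8 → no match
9 → match
10 → no match
Total matched: 5

5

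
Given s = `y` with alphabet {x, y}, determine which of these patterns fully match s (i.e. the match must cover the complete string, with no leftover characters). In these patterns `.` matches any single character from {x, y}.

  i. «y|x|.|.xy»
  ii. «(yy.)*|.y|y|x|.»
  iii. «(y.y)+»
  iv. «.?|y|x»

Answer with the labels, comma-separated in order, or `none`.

i → match
ii → match
iii → no match
iv → match

i, ii, iv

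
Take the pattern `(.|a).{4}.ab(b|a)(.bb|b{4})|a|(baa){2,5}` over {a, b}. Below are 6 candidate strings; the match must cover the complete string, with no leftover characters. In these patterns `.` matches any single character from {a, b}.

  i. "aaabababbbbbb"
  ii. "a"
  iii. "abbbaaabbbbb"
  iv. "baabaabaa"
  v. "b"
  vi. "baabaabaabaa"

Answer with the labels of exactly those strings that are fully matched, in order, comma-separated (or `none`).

i → match
ii → match
iii → match
iv → match
v → no match
vi → match

i, ii, iii, iv, vi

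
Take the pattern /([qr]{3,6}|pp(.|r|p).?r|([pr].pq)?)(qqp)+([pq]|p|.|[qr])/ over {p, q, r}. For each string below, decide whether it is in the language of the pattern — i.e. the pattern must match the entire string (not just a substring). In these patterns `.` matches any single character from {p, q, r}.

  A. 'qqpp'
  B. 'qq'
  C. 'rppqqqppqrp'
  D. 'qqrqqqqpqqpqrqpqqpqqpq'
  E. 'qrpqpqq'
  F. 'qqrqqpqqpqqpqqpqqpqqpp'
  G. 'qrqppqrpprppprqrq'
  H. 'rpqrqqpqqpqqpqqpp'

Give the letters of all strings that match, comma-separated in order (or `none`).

A, F

A → match
B → no match
C → no match
D → no match
E → no match
F → match
G → no match
H → no match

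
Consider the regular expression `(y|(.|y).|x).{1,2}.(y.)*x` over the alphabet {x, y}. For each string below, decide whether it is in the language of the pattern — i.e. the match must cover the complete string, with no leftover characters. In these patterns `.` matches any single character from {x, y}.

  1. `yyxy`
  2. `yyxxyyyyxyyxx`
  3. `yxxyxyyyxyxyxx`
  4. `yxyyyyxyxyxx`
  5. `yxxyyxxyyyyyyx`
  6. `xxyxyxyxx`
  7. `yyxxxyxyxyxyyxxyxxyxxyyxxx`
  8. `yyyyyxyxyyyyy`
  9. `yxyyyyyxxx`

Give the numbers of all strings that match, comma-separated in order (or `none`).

3, 4, 6

1. `yyxy` → no match — must end with `x`
2 → no match
3 → match
4. `yxyyyyxyxyxx` → match
5 → no match
6. `xxyxyxyxx` → match
7 → no match
8 → no match — must end with `x`
9. `yxyyyyyxxx` → no match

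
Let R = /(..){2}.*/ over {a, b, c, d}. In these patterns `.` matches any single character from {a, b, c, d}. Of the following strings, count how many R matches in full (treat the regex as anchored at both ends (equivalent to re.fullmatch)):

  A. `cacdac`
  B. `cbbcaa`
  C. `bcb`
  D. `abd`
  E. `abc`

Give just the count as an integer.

A → match
B → match
C → no match
D → no match
E → no match
Total matched: 2

2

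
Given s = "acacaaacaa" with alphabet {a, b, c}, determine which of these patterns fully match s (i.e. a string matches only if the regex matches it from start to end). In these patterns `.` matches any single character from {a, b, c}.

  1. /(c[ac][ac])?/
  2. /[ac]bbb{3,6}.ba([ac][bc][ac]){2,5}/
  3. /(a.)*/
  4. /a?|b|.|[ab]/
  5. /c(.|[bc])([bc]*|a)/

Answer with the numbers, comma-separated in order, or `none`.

1 → no match
2 → no match
3 → match
4 → no match
5 → no match — must start with "c"

3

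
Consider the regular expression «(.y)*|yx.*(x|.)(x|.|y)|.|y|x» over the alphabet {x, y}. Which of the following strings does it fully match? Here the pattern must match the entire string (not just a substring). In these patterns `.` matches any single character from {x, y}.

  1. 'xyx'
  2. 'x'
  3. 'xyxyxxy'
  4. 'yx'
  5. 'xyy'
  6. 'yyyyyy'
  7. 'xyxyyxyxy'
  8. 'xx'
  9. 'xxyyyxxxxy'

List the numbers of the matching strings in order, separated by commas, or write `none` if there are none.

2, 6

1. 'xyx' → no match
2. 'x' → match
3. 'xyxyxxy' → no match
4. 'yx' → no match
5. 'xyy' → no match
6. 'yyyyyy' → match
7. 'xyxyyxyxy' → no match
8. 'xx' → no match
9. 'xxyyyxxxxy' → no match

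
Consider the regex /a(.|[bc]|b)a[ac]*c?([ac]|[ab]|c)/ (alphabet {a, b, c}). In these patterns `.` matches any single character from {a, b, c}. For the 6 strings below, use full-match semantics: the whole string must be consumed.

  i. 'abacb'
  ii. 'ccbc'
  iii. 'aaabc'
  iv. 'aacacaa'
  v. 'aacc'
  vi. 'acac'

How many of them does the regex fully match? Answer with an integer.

2

i → match
ii → no match — must start with 'a'
iii → no match
iv → no match
v → no match
vi → match
Total matched: 2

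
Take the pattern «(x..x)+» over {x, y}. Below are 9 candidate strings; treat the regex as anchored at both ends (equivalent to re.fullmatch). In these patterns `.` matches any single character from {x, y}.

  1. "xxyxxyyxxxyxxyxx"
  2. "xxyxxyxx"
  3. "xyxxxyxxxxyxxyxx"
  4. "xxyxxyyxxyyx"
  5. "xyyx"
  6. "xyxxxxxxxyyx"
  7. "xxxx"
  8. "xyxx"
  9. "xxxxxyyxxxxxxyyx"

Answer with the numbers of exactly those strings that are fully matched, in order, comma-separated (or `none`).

1, 2, 3, 4, 5, 6, 7, 8, 9

1 → match
2. "xxyxxyxx" → match
3 → match
4. "xxyxxyyxxyyx" → match
5. "xyyx" → match
6. "xyxxxxxxxyyx" → match
7. "xxxx" → match
8. "xyxx" → match
9 → match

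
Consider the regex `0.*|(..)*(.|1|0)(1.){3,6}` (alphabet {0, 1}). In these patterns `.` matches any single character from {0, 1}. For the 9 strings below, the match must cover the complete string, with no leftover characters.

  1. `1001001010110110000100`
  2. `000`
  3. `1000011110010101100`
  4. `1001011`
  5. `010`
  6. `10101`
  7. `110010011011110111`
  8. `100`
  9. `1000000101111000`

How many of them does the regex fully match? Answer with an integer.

1 → no match
2 → match
3 → no match
4 → no match
5 → match
6 → no match
7 → no match
8 → no match
9 → no match
Total matched: 2

2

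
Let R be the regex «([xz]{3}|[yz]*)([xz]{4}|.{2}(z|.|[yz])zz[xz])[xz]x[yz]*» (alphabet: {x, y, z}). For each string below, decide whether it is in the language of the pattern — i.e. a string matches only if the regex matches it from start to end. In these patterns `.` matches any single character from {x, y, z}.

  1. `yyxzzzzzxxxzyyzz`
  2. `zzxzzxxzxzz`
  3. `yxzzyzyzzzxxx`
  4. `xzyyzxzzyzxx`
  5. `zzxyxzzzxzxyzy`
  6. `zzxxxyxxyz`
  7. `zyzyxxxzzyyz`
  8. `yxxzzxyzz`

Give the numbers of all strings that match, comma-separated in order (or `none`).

2, 5

1 → no match
2 → match
3 → no match
4 → no match
5 → match
6 → no match
7 → no match
8 → no match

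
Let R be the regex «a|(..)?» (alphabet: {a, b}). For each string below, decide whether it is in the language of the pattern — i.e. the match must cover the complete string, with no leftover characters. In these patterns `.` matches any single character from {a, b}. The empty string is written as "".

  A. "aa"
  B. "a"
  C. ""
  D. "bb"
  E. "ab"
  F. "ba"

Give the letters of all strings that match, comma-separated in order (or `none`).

A, B, C, D, E, F

A → match
B → match
C → match
D → match
E → match
F → match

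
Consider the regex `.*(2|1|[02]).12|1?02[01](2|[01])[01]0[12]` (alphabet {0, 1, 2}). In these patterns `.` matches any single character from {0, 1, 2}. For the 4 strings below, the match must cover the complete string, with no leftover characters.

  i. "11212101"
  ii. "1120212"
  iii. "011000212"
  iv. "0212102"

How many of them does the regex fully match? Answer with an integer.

i → no match
ii → match
iii → match
iv → match
Total matched: 3

3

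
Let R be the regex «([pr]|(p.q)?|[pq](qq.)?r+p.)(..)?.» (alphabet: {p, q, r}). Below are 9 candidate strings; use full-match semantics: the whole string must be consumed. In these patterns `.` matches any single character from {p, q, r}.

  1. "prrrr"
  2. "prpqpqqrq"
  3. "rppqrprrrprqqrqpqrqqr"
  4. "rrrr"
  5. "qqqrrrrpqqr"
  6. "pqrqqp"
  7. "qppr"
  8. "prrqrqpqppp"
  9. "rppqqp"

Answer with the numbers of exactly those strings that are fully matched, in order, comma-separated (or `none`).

4

1. "prrrr" → no match
2. "prpqpqqrq" → no match
3 → no match
4. "rrrr" → match
5. "qqqrrrrpqqr" → no match
6. "pqrqqp" → no match
7. "qppr" → no match
8. "prrqrqpqppp" → no match
9. "rppqqp" → no match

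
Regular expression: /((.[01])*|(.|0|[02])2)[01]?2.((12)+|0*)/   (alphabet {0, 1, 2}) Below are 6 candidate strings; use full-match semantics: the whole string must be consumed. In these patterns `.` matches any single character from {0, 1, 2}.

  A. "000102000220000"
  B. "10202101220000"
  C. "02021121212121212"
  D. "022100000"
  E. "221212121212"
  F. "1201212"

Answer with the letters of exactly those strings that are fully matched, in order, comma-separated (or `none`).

A → no match
B → match
C → match
D → match
E → match
F → match

B, C, D, E, F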